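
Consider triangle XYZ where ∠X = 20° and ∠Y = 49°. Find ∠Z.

angle Z = 180 - 20 - 49 = 111 degrees.

111 degrees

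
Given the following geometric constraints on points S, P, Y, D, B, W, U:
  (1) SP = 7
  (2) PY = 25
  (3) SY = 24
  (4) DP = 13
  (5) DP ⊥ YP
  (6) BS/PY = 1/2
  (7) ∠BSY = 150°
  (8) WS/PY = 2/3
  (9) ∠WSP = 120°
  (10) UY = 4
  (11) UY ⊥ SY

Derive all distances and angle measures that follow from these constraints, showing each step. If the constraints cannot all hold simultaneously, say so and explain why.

The constraints are consistent.

From the given relations:
  BS = 1/2·PY = 1/2·25 ≈ 12.5
  WS = 2/3·PY = 2/3·25 ≈ 16.67

Step 1: From SY = 24, YU = 4, and ∠SYU = 90°, by the law of cosines:
  SU² = SY² + YU² - 2·SY·YU·cos(90°) = 576 + 16 - 0 = 592
  SU = 4·√37

Step 2: From PS = 7, SW = 16.67, and ∠PSW = 120°, by the law of cosines:
  PW² = PS² + SW² - 2·PS·SW·cos(120°) = 49 + 277.8 + 116.7 = 443.4
  PW ≈ 21.06

Step 3: From YP = 25, PD = 13, and ∠YPD = 90°, by the law of cosines:
  YD² = YP² + PD² - 2·YP·PD·cos(90°) = 625 + 169 - 0 = 794
  YD ≈ 28.18

Step 4: From YS = 24, SB = 12.5, and ∠YSB = 150°, by the law of cosines:
  YB² = YS² + SB² - 2·YS·SB·cos(150°) = 576 + 156.2 + 519.6 = 1252
  YB ≈ 35.38

Step 5: From SP = 7, SY = 24, PY = 25, by the inverse law of cosines:
  cos(∠PSY) = (SP² + SY² - PY²) / (2·SP·SY)
  ∠PSY = 90°

Step 6: From PS = 7, PY = 25, SY = 24, by the inverse law of cosines:
  cos(∠SPY) = (PS² + PY² - SY²) / (2·PS·PY)
  ∠SPY = 73.74°

Step 7: From YP = 25, YS = 24, PS = 7, by the inverse law of cosines:
  cos(∠PYS) = (YP² + YS² - PS²) / (2·YP·YS)
  ∠PYS = 16.26°

Step 8: From SU = 4·√37, SY = 24, UY = 4, by the inverse law of cosines:
  cos(∠USY) = (SU² + SY² - UY²) / (2·SU·SY)
  ∠USY = 9.46°

Step 9: From PS = 7, PW = 21.06, SW = 16.67, by the inverse law of cosines:
  cos(∠SPW) = (PS² + PW² - SW²) / (2·PS·PW)
  ∠SPW = 43.27°

Step 10: From YB = 35.38, YS = 24, BS = 12.5, by the inverse law of cosines:
  cos(∠BYS) = (YB² + YS² - BS²) / (2·YB·YS)
  ∠BYS = 10.17°

Step 11: From YD = 28.18, YP = 25, DP = 13, by the inverse law of cosines:
  cos(∠DYP) = (YD² + YP² - DP²) / (2·YD·YP)
  ∠DYP = 27.47°

Step 12: From DP = 13, DY = 28.18, PY = 25, by the inverse law of cosines:
  cos(∠PDY) = (DP² + DY² - PY²) / (2·DP·DY)
  ∠PDY = 62.53°

Step 13: From BS = 12.5, BY = 35.38, SY = 24, by the inverse law of cosines:
  cos(∠SBY) = (BS² + BY² - SY²) / (2·BS·BY)
  ∠SBY = 19.83°

Step 14: From WP = 21.06, WS = 16.67, PS = 7, by the inverse law of cosines:
  cos(∠PWS) = (WP² + WS² - PS²) / (2·WP·WS)
  ∠PWS = 16.73°

Step 15: From US = 4·√37, UY = 4, SY = 24, by the inverse law of cosines:
  cos(∠SUY) = (US² + UY² - SY²) / (2·US·UY)
  ∠SUY = 80.54°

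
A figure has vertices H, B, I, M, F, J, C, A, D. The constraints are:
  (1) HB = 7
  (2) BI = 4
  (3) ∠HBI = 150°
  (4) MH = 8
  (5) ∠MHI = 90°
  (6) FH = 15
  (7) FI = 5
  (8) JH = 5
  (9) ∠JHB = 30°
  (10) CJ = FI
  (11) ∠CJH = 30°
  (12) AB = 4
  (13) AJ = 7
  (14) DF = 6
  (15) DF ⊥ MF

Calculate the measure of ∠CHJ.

From the given relations: CJ = FI = 5.
Step 1: By the law of cosines on triangle HJC: HC² = 5² + 5² − 2·5·5·cos(30°) = 6.7, so HC ≈ 2.59.
Step 2: By the inverse law of cosines on triangle CHJ: cos(∠CHJ) = (2.59² + 5² − 5²) / (2·2.59·5) = 6.7/25.88 = 0.2588, so ∠CHJ = 75°.

Therefore, the measure of angle ∠CHJ = 75°.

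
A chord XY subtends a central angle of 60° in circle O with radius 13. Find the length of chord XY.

Chord = 2(13) sin(30°) = 13

13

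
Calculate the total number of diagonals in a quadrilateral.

Total line segments between 4 vertices = C(4,2) = 6.
Subtract the 4 sides: 6 - 4 = 2 diagonals.

2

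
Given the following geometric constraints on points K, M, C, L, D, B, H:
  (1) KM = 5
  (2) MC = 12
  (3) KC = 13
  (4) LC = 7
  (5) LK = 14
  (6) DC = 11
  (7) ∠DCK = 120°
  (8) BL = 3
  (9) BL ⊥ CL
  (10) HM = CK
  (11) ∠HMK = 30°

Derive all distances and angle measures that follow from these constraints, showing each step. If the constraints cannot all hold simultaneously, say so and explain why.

The constraints are consistent.

From the given relations:
  HM = CK = 13

Step 1: From KC = 13, CD = 11, and ∠KCD = 120°, by the law of cosines:
  KD² = KC² + CD² - 2·KC·CD·cos(120°) = 169 + 121 + 143 = 433
  KD ≈ 20.81

Step 2: From KM = 5, MH = 13, and ∠KMH = 30°, by the law of cosines:
  KH² = KM² + MH² - 2·KM·MH·cos(30°) = 25 + 169 - 112.6 = 81.42
  KH ≈ 9.02

Step 3: From CL = 7, LB = 3, and ∠CLB = 90°, by the law of cosines:
  CB² = CL² + LB² - 2·CL·LB·cos(90°) = 49 + 9 - 0 = 58
  CB = √58

Step 4: From KC = 13, KL = 14, CL = 7, by the inverse law of cosines:
  cos(∠CKL) = (KC² + KL² - CL²) / (2·KC·KL)
  ∠CKL = 29.76°

Step 5: From KC = 13, KM = 5, CM = 12, by the inverse law of cosines:
  cos(∠CKM) = (KC² + KM² - CM²) / (2·KC·KM)
  ∠CKM = 67.38°

Step 6: From MC = 12, MK = 5, CK = 13, by the inverse law of cosines:
  cos(∠CMK) = (MC² + MK² - CK²) / (2·MC·MK)
  ∠CMK = 90°

Step 7: From CK = 13, CL = 7, KL = 14, by the inverse law of cosines:
  cos(∠KCL) = (CK² + CL² - KL²) / (2·CK·CL)
  ∠KCL = 83.06°

Step 8: From CK = 13, CM = 12, KM = 5, by the inverse law of cosines:
  cos(∠KCM) = (CK² + CM² - KM²) / (2·CK·CM)
  ∠KCM = 22.62°

Step 9: From LC = 7, LK = 14, CK = 13, by the inverse law of cosines:
  cos(∠CLK) = (LC² + LK² - CK²) / (2·LC·LK)
  ∠CLK = 67.19°

Step 10: From KC = 13, KD = 20.81, CD = 11, by the inverse law of cosines:
  cos(∠CKD) = (KC² + KD² - CD²) / (2·KC·KD)
  ∠CKD = 27.25°

Step 11: From KH = 9.02, KM = 5, HM = 13, by the inverse law of cosines:
  cos(∠HKM) = (KH² + KM² - HM²) / (2·KH·KM)
  ∠HKM = 133.91°

Step 12: From CB = √58, CL = 7, BL = 3, by the inverse law of cosines:
  cos(∠BCL) = (CB² + CL² - BL²) / (2·CB·CL)
  ∠BCL = 23.2°

Step 13: From DC = 11, DK = 20.81, CK = 13, by the inverse law of cosines:
  cos(∠CDK) = (DC² + DK² - CK²) / (2·DC·DK)
  ∠CDK = 32.75°

Step 14: From BC = √58, BL = 3, CL = 7, by the inverse law of cosines:
  cos(∠CBL) = (BC² + BL² - CL²) / (2·BC·BL)
  ∠CBL = 66.8°

Step 15: From HK = 9.02, HM = 13, KM = 5, by the inverse law of cosines:
  cos(∠KHM) = (HK² + HM² - KM²) / (2·HK·HM)
  ∠KHM = 16.09°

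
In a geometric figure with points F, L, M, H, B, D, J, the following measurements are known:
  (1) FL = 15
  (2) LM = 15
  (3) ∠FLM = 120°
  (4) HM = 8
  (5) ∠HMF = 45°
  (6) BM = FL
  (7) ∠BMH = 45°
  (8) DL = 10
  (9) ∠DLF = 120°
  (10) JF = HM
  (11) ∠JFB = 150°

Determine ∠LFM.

Step 1: By the law of cosines on triangle FLM: FM² = 15² + 15² − 2·15·15·cos(120°) = 675, so FM = 15·√3.
Step 2: By the inverse law of cosines on triangle LFM: cos(∠LFM) = (15² + (15·√3)² − 15²) / (2·15·15·√3) = 675/779.42 = 0.866, so ∠LFM = 30°.

Therefore, the measure of angle ∠LFM = 30°.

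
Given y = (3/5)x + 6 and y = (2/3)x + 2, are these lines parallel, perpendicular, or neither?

Slope of line 1: m1 = 3/5
Slope of line 2: m2 = 2/3
For parallel lines we need equal slopes: 3/5 != 2/3.
For perpendicular lines we need m1*m2 = -1: (3/5)(2/3) = 2/5 != -1.
Since neither condition holds, the lines are neither parallel nor perpendicular.

Neither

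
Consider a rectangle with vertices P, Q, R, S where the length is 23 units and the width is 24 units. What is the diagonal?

d = sqrt(23^2 + 24^2) = sqrt(1105)

sqrt(1105)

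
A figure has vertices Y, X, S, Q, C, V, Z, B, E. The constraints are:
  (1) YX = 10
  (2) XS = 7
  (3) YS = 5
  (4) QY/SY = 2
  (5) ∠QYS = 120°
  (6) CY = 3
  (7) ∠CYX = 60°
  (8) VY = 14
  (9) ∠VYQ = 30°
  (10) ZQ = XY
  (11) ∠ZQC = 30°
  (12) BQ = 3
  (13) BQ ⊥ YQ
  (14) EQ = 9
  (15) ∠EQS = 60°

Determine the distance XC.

Step 1: By the law of cosines on triangle XYC: XC² = 10² + 3² − 2·10·3·cos(60°) = 79, so XC = √79.

Therefore, the length of XC = √79.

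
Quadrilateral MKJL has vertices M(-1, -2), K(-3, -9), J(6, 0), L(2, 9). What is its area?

Shoelace: sum of cross terms = 116, Area = (1/2)|116| = 58

58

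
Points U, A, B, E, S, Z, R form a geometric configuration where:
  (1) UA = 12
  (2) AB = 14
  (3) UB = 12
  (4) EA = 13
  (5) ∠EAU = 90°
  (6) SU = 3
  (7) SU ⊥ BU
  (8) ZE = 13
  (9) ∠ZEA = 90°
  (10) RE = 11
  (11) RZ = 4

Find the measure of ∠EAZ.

Step 1: By the law of cosines on triangle AEZ: AZ² = 13² + 13² − 2·13·13·cos(90°) = 338, so AZ = 13·√2.
Step 2: By the inverse law of cosines on triangle EAZ: cos(∠EAZ) = (13² + (13·√2)² − 13²) / (2·13·13·√2) = 338/478 = 0.7071, so ∠EAZ = 45°.

Therefore, the measure of angle ∠EAZ = 45°.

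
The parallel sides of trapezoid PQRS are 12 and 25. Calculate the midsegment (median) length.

The midsegment of a trapezoid = (base1 + base2) / 2
midsegment = (12 + 25) / 2
midsegment = 37 / 2
midsegment = 37/2

37/2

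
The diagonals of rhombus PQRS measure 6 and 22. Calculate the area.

Area = (6 * 22) / 2 = 132 / 2 = 66

66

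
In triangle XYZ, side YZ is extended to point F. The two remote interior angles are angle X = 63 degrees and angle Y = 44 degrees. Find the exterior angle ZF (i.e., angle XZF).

The interior angle at Z is 180 - 63 - 44 = 73 degrees.
The exterior angle and interior angle at Z are supplementary:
Exterior angle = 180 - 73 = 107 degrees.

107 degrees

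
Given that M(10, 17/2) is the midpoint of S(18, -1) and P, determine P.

Using the midpoint formula: M = ((x1 + x2)/2, (y1 + y2)/2)
We know M = (10, 17/2) and S = (18, -1)
For x: 10 = (18 + x2)/2, so x2 = 2*10 - 18 = 2
For y: 17/2 = (-1 + y2)/2, so y2 = 2*17/2 - -1 = 18
P = (2, 18)

(2, 18)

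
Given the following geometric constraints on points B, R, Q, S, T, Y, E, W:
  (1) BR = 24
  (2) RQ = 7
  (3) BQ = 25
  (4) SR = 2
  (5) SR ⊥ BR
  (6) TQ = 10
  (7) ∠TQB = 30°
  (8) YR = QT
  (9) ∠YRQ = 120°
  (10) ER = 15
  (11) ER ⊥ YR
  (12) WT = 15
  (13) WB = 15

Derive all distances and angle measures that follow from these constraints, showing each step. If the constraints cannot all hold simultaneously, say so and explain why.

The constraints are consistent.

From the given relations:
  YR = QT = 10

Step 1: From BR = 24, RS = 2, and ∠BRS = 90°, by the law of cosines:
  BS² = BR² + RS² - 2·BR·RS·cos(90°) = 576 + 4 - 0 = 580
  BS = 2·√145

Step 2: From BQ = 25, QT = 10, and ∠BQT = 30°, by the law of cosines:
  BT² = BQ² + QT² - 2·BQ·QT·cos(30°) = 625 + 100 - 433 = 292
  BT ≈ 17.09

Step 3: From QR = 7, RY = 10, and ∠QRY = 120°, by the law of cosines:
  QY² = QR² + RY² - 2·QR·RY·cos(120°) = 49 + 100 + 70 = 219
  QY ≈ 14.8

Step 4: From YR = 10, RE = 15, and ∠YRE = 90°, by the law of cosines:
  YE² = YR² + RE² - 2·YR·RE·cos(90°) = 100 + 225 - 0 = 325
  YE = 5·√13

Step 5: From BQ = 25, BR = 24, QR = 7, by the inverse law of cosines:
  cos(∠QBR) = (BQ² + BR² - QR²) / (2·BQ·BR)
  ∠QBR = 16.26°

Step 6: From RB = 24, RQ = 7, BQ = 25, by the inverse law of cosines:
  cos(∠BRQ) = (RB² + RQ² - BQ²) / (2·RB·RQ)
  ∠BRQ = 90°

Step 7: From QB = 25, QR = 7, BR = 24, by the inverse law of cosines:
  cos(∠BQR) = (QB² + QR² - BR²) / (2·QB·QR)
  ∠BQR = 73.74°

Step 8: From BQ = 25, BT = 17.09, QT = 10, by the inverse law of cosines:
  cos(∠QBT) = (BQ² + BT² - QT²) / (2·BQ·BT)
  ∠QBT = 17.01°

Step 9: From BR = 24, BS = 2·√145, RS = 2, by the inverse law of cosines:
  cos(∠RBS) = (BR² + BS² - RS²) / (2·BR·BS)
  ∠RBS = 4.76°

Step 10: From BT = 17.09, BW = 15, TW = 15, by the inverse law of cosines:
  cos(∠TBW) = (BT² + BW² - TW²) / (2·BT·BW)
  ∠TBW = 55.28°

Step 11: From QR = 7, QY = 14.8, RY = 10, by the inverse law of cosines:
  cos(∠RQY) = (QR² + QY² - RY²) / (2·QR·QY)
  ∠RQY = 35.82°

Step 12: From SB = 2·√145, SR = 2, BR = 24, by the inverse law of cosines:
  cos(∠BSR) = (SB² + SR² - BR²) / (2·SB·SR)
  ∠BSR = 85.24°

Step 13: From TB = 17.09, TQ = 10, BQ = 25, by the inverse law of cosines:
  cos(∠BTQ) = (TB² + TQ² - BQ²) / (2·TB·TQ)
  ∠BTQ = 132.99°

Step 14: From TB = 17.09, TW = 15, BW = 15, by the inverse law of cosines:
  cos(∠BTW) = (TB² + TW² - BW²) / (2·TB·TW)
  ∠BTW = 55.28°

Step 15: From YE = 5·√13, YR = 10, ER = 15, by the inverse law of cosines:
  cos(∠EYR) = (YE² + YR² - ER²) / (2·YE·YR)
  ∠EYR = 56.31°

Step 16: From YQ = 14.8, YR = 10, QR = 7, by the inverse law of cosines:
  cos(∠QYR) = (YQ² + YR² - QR²) / (2·YQ·YR)
  ∠QYR = 24.18°

Step 17: From ER = 15, EY = 5·√13, RY = 10, by the inverse law of cosines:
  cos(∠REY) = (ER² + EY² - RY²) / (2·ER·EY)
  ∠REY = 33.69°

Step 18: From WB = 15, WT = 15, BT = 17.09, by the inverse law of cosines:
  cos(∠BWT) = (WB² + WT² - BT²) / (2·WB·WT)
  ∠BWT = 69.44°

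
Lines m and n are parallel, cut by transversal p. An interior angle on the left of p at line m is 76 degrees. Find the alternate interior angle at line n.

Alternate interior angles are equal: 76 degrees.

76 degrees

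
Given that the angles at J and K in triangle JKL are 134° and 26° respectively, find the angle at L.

angle L = 180 - 134 - 26 = 20 degrees.

20 degrees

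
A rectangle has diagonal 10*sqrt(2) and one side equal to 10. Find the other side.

The diagonal of a rectangle forms a right triangle with the two sides.
Rearranging the Pythagorean theorem: missing side = sqrt(d^2 - known^2).
= sqrt(200 - 100) = sqrt(100) = 10.

10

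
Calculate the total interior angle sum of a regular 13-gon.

The sum of interior angles of an n-sided polygon is (n - 2) * 180.
For n = 13: (13 - 2) * 180 = 11 * 180 = 1980 degrees.

1980 degrees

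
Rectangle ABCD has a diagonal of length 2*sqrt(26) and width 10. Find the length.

Using the Pythagorean theorem: d^2 = a^2 + b^2
b^2 = d^2 - a^2
b^2 = 104 - 100
b^2 = 4
b = sqrt(4) = 2

2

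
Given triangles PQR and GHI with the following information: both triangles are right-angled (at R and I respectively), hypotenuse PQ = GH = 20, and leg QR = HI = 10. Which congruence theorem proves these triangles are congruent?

Consider the given information: both triangles are right-angled (at R and I respectively), hypotenuse PQ = GH = 20, and leg QR = HI = 10
This is not SSS or ASA: SSS requires all three pairs of sides, but we don't have that. ASA requires two angles and the side between them.
The correct criterion is HL. The hypotenuse and one leg of two right triangles are equal (Hypotenuse-Leg).

HL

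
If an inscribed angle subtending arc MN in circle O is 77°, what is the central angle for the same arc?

Central angle = 2 × 77° = 154° (inscribed angle theorem).

154°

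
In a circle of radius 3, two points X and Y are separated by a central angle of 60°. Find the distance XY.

Chord = 2(3) sin(30°) = 3

3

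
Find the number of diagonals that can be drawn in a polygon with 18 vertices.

Each of the 18 vertices connects to 15 non-adjacent vertices via diagonals.
Total connections = 18 × 15 = 270, but each diagonal is counted twice.
Number of diagonals = 270 / 2 = 135.

135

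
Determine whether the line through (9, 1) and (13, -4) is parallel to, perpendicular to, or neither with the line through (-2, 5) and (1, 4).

Slope of line 1: m1 = (-4 - 1)/(13 - 9) = -5/4 = -5/4
Slope of line 2: m2 = (4 - 5)/(1 - -2) = -1/3 = -1/3
For parallel lines we need equal slopes: -5/4 != -1/3.
For perpendicular lines we need m1*m2 = -1: (-5/4)(-1/3) = 5/12 != -1.
Since neither condition holds, the lines are neither parallel nor perpendicular.

Neither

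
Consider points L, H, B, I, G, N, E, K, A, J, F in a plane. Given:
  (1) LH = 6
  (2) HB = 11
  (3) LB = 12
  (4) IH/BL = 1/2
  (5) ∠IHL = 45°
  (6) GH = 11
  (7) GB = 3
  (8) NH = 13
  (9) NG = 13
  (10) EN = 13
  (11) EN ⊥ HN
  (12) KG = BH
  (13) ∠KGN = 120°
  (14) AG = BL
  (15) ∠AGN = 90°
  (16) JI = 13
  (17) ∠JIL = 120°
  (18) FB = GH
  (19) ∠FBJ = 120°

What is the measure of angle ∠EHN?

Step 1: By the law of cosines on triangle HNE: HE² = 13² + 13² − 2·13·13·cos(90°) = 338, so HE = 13·√2.
Step 2: By the inverse law of cosines on triangle EHN: cos(∠EHN) = ((13·√2)² + 13² − 13²) / (2·13·√2·13) = 338/478 = 0.7071, so ∠EHN = 45°.

Therefore, the measure of angle ∠EHN = 45°.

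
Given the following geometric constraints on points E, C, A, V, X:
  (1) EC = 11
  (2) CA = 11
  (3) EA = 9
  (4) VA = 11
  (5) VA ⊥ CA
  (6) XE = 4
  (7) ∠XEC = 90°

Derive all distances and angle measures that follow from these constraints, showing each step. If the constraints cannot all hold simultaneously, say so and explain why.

The constraints are consistent.

Step 1: From CA = 11, AV = 11, and ∠CAV = 90°, by the law of cosines:
  CV² = CA² + AV² - 2·CA·AV·cos(90°) = 121 + 121 - 0 = 242
  CV = 11·√2

Step 2: From CE = 11, EX = 4, and ∠CEX = 90°, by the law of cosines:
  CX² = CE² + EX² - 2·CE·EX·cos(90°) = 121 + 16 - 0 = 137
  CX = √137

Step 3: From EA = 9, EC = 11, AC = 11, by the inverse law of cosines:
  cos(∠AEC) = (EA² + EC² - AC²) / (2·EA·EC)
  ∠AEC = 65.85°

Step 4: From CA = 11, CE = 11, AE = 9, by the inverse law of cosines:
  cos(∠ACE) = (CA² + CE² - AE²) / (2·CA·CE)
  ∠ACE = 48.3°

Step 5: From AC = 11, AE = 9, CE = 11, by the inverse law of cosines:
  cos(∠CAE) = (AC² + AE² - CE²) / (2·AC·AE)
  ∠CAE = 65.85°

Step 6: From CA = 11, CV = 11·√2, AV = 11, by the inverse law of cosines:
  cos(∠ACV) = (CA² + CV² - AV²) / (2·CA·CV)
  ∠ACV = 45°

Step 7: From CE = 11, CX = √137, EX = 4, by the inverse law of cosines:
  cos(∠ECX) = (CE² + CX² - EX²) / (2·CE·CX)
  ∠ECX = 19.98°

Step 8: From VA = 11, VC = 11·√2, AC = 11, by the inverse law of cosines:
  cos(∠AVC) = (VA² + VC² - AC²) / (2·VA·VC)
  ∠AVC = 45°

Step 9: From XC = √137, XE = 4, CE = 11, by the inverse law of cosines:
  cos(∠CXE) = (XC² + XE² - CE²) / (2·XC·XE)
  ∠CXE = 70.02°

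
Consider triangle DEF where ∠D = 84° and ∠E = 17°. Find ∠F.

Let angle F = x. Then 84 + 17 + x = 180.
x = 180 - 101 = 79 degrees.

79 degrees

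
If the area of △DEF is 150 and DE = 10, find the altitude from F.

height = 2 * 150 / 10 = 30

30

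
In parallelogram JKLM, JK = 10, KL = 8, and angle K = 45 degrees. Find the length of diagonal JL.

Law of cosines: d^2 = 10^2 + 8^2 - 2(10)(8)cos(45°) = 164 - 80*sqrt(2), so d = 2*sqrt(41 - 20*sqrt(2)).

2*sqrt(41 - 20*sqrt(2))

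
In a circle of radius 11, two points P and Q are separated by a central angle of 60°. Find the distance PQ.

Drop a perpendicular from the center to the chord, bisecting both the chord and the central angle.
Each half-chord = r sin(θ/2) = 11 sin(30°).
The full chord = 2 × 11 × sin(30°) = 11.

11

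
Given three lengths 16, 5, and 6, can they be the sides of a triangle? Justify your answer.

Check the triangle inequality: 5 + 6 = 11 ≤ 16.
Since the sum of two sides does not exceed the third, no triangle can be formed.

No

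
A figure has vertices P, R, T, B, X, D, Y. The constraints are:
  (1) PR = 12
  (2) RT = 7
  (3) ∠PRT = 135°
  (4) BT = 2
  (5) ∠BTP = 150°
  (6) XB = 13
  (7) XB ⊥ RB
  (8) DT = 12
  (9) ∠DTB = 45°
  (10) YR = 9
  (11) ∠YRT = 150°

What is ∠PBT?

Step 1: By the law of cosines on triangle PRT: PT² = 12² + 7² − 2·12·7·cos(135°) = 311.79, so PT ≈ 17.66.
Step 2: By the law of cosines on triangle BTP: BP² = 2² + 17.66² − 2·2·17.66·cos(150°) = 376.96, so BP ≈ 19.42.
Step 3: By the inverse law of cosines on triangle PBT: cos(∠PBT) = (19.42² + 2² − 17.66²) / (2·19.42·2) = 69.17/77.66 = 0.8906, so ∠PBT = 27.05°.

Therefore, the measure of angle ∠PBT = 27.05°.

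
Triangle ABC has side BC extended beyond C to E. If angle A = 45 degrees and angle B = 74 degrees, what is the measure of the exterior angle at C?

By the exterior angle theorem, an exterior angle of a triangle equals the sum of the two remote interior angles.
Exterior angle = angle A + angle B
Exterior angle = 45 + 74 = 119 degrees

119 degrees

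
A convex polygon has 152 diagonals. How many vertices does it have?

Using d = n(n - 3)/2, we solve 152 = n(n - 3)/2.
So n(n - 3) = 304.
Testing n = 19: 19 * 16 = 304 = 304. Correct.
The polygon has 19 sides.

19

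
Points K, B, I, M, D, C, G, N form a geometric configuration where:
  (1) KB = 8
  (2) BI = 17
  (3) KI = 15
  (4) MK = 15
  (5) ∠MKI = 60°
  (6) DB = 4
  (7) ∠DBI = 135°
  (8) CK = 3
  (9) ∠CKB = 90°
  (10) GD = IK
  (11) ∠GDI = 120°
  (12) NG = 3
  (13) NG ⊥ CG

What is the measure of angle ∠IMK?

Step 1: By the law of cosines on triangle MKI: MI² = 15² + 15² − 2·15·15·cos(60°) = 225, so MI = 15.
Step 2: By the inverse law of cosines on triangle IMK: cos(∠IMK) = (15² + 15² − 15²) / (2·15·15) = 225/450 = 0.5, so ∠IMK = 60°.

Therefore, the measure of angle ∠IMK = 60°.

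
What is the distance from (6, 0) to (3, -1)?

d = sqrt((-3)^2 + (-1)^2) = sqrt(10)

sqrt(10)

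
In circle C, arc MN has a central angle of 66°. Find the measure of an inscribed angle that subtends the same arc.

Inscribed angle = 66° / 2 = 33° (inscribed angle theorem).

33°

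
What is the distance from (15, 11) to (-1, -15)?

d = sqrt((-16)^2 + (-26)^2) = sqrt(932) = 2*sqrt(233)

2*sqrt(233)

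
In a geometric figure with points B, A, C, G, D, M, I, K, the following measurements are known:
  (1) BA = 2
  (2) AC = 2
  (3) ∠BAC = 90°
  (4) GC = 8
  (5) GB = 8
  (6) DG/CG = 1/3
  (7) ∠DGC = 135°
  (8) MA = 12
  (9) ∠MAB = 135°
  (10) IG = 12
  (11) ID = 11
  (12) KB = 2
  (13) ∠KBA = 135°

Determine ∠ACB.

Step 1: By the law of cosines on triangle CAB: CB² = 2² + 2² − 2·2·2·cos(90°) = 8, so CB = 2·√2.
Step 2: By the inverse law of cosines on triangle ACB: cos(∠ACB) = (2² + (2·√2)² − 2²) / (2·2·2·√2) = 8/11.31 = 0.7071, so ∠ACB = 45°.

Therefore, the measure of angle ∠ACB = 45°.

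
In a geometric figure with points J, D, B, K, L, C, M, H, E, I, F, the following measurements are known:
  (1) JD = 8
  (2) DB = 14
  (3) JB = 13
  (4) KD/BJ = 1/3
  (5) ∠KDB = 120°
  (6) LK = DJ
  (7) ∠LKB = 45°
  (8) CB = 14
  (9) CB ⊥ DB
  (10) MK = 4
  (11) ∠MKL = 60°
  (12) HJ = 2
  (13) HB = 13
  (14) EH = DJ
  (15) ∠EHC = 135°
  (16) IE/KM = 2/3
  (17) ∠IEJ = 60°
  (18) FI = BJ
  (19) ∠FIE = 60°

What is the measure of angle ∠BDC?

Step 1: By the law of cosines on triangle DBC: DC² = 14² + 14² − 2·14·14·cos(90°) = 392, so DC = 14·√2.
Step 2: By the inverse law of cosines on triangle BDC: cos(∠BDC) = (14² + (14·√2)² − 14²) / (2·14·14·√2) = 392/554.37 = 0.7071, so ∠BDC = 45°.

Therefore, the measure of angle ∠BDC = 45°.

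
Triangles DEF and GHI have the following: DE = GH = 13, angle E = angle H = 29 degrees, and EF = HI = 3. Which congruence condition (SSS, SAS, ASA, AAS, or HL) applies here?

Consider the given information: DE = GH = 13, angle E = angle H = 29 degrees, and EF = HI = 3
This is not SSS or HL: SSS requires all three pairs of sides, but we don't have that. HL only applies to right triangles with matching hypotenuse and leg.
The correct criterion is SAS. Two pairs of corresponding sides and the included angle are equal (Side-Angle-Side).

SAS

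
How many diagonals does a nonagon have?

The number of diagonals in an n-gon is n(n - 3)/2.
For n = 9: 9(9 - 3)/2 = 9 × 6 / 2 = 27.

27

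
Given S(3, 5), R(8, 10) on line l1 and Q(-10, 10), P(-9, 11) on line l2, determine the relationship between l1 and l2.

Slope of line 1: m1 = (10 - 5)/(8 - 3) = 5/5 = 1
Slope of line 2: m2 = (11 - 10)/(-9 - -10) = 1/1 = 1
m1 = m2, so the lines are parallel.

Parallel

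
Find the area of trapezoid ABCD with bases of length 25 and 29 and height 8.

A trapezoid's area equals the midsegment times the height.
The midsegment is (25 + 29) / 2 = 27.
Area = 27 * 8 = 216.

216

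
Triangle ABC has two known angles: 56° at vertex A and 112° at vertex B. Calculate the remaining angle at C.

By the triangle angle sum property, the three interior angles of any triangle add up to 180°.
We know angle A = 56° and angle B = 112°, so their sum is 168°.
Therefore angle C = 180° - 168° = 12°.

12 degrees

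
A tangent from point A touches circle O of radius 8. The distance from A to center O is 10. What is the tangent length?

Let T be the point of tangency. Then OT ⊥ AT (radius ⊥ tangent).
In right triangle OTA: OA² = OT² + AT²
10² = 8² + AT²
AT² = 36, AT = 6

6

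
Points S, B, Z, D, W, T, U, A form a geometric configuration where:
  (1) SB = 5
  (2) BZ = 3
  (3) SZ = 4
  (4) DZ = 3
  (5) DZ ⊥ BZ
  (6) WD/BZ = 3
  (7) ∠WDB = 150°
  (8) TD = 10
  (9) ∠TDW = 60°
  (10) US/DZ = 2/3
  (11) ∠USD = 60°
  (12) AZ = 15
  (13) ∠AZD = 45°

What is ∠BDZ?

Step 1: By the law of cosines on triangle DZB: DB² = 3² + 3² − 2·3·3·cos(90°) = 18, so DB = 3·√2.
Step 2: By the inverse law of cosines on triangle BDZ: cos(∠BDZ) = ((3·√2)² + 3² − 3²) / (2·3·√2·3) = 18/25.46 = 0.7071, so ∠BDZ = 45°.

Therefore, the measure of angle ∠BDZ = 45°.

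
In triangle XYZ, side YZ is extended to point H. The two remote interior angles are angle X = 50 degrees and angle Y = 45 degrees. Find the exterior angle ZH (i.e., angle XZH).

Exterior angle = 50 + 45 = 95 degrees (exterior angle theorem).

95 degrees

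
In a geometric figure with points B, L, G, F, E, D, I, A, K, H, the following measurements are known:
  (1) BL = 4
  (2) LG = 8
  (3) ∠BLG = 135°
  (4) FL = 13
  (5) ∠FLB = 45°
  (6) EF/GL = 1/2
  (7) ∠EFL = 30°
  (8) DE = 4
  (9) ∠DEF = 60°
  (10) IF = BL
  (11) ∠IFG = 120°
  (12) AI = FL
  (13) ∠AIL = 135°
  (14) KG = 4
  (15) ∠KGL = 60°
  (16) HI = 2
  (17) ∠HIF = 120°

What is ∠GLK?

Step 1: By the law of cosines on triangle LGK: LK² = 8² + 4² − 2·8·4·cos(60°) = 48, so LK = 4·√3.
Step 2: By the inverse law of cosines on triangle GLK: cos(∠GLK) = (8² + (4·√3)² − 4²) / (2·8·4·√3) = 96/110.85 = 0.866, so ∠GLK = 30°.

Therefore, the measure of angle ∠GLK = 30°.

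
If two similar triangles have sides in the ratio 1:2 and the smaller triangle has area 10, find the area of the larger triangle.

For similar figures, the area ratio equals the square of the side ratio.
Side ratio (the smaller triangle to the larger triangle) = 1:2, so area ratio = 1^2:2^2 = 1:4.
If the area of the smaller triangle is 10, then the area of the larger triangle = 10 * (4/1) = 40.

40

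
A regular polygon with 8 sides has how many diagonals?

The number of diagonals in an n-gon is n(n - 3)/2.
For n = 8: 8(8 - 3)/2 = 8 × 5 / 2 = 20.

20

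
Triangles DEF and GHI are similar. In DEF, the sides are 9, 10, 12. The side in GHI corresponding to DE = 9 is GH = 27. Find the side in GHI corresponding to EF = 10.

k = 27/9 = 3. HI = 3 * 10 = 30.

30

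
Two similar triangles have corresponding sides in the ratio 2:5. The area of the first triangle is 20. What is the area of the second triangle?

For similar figures, the area ratio equals the square of the side ratio.
Side ratio (the first triangle to the second triangle) = 2:5, so area ratio = 2^2:5^2 = 4:25.
If the area of the first triangle is 20, then the area of the second triangle = 20 * (25/4) = 125.

125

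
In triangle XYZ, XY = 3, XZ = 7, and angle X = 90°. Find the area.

Area = (1/2)(3)(7) sin(90°) = (1/2)(3)(7)(1) = 21/2

21/2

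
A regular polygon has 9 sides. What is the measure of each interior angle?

Each interior angle of a regular n-gon is (n - 2) * 180 / n.
For n = 9: (9 - 2) * 180 / 9 = 1260/9 = 140 degrees.

140 degrees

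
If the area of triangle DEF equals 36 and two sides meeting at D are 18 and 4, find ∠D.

Area = (1/2) * a * b * sin(C)
sin(C) = 2 * Area / (a * b)
sin(C) = 2 * 36 / (18 * 4)
sin(C) = 1
C = arcsin(1) = 90°

90°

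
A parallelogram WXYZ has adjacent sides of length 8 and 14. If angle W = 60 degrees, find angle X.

Consecutive angles are supplementary: angle X = 180 - 60 = 120 degrees.

120 degrees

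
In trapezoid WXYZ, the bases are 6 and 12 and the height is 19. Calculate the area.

Area of a trapezoid = (base1 + base2) * height / 2
Area = (6 + 12) * 19 / 2
Area = 18 * 19 / 2
Area = 342 / 2
Area = 171

171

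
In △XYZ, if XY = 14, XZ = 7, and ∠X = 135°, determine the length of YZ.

When two sides and the included angle are known, the law of cosines gives the third side.
c^2 = a^2 + b^2 - 2ab cos(C) generalizes the Pythagorean theorem to non-right triangles.
Here: YZ^2 = 196 + 49 - 196*(-sqrt(2)/2) = 98*sqrt(2) + 245
YZ = 7*sqrt(2*sqrt(2) + 5)

7*sqrt(2*sqrt(2) + 5)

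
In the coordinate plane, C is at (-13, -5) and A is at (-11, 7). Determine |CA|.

d = sqrt((-11 - -13)^2 + (7 - -5)^2)
d = sqrt(2^2 + 12^2)
d = sqrt(4 + 144)
d = sqrt(148) = 2*sqrt(37)

2*sqrt(37)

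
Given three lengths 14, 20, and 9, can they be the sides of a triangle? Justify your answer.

For three segments to close into a triangle, no single side can be as long as the other two combined.
The longest side is 20, and 9 + 14 = 23 > 20.
A triangle can be formed.

Yes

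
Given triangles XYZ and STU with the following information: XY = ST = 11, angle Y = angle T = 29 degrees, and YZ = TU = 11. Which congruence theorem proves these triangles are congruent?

The given information provides:
XY = ST = 11, angle Y = angle T = 29 degrees, and YZ = TU = 11
This matches the SAS congruence theorem.
Two pairs of corresponding sides and the included angle are equal (Side-Angle-Side).

SAS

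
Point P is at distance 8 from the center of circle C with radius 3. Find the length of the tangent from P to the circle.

The tangent, radius, and line from the external point to the center form a right triangle.
The right angle is where the tangent meets the radius.
By the Pythagorean theorem: tangent² + 3² = 8²
tangent² = 64 - 9 = 55
tangent = sqrt(55)

sqrt(55)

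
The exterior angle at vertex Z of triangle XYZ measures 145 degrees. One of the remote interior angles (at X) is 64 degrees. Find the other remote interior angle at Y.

angle Y = 145 - 64 = 81 degrees (exterior angle theorem).

81 degrees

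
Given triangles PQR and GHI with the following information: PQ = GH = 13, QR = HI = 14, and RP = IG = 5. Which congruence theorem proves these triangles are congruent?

The given information provides:
PQ = GH = 13, QR = HI = 14, and RP = IG = 5
This matches the SSS congruence theorem.
All three pairs of corresponding sides are equal (Side-Side-Side).

SSS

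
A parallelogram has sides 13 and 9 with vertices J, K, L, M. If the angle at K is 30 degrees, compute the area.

Area = 13 * 9 * sin(30°) = 117 * 1/2 = 117/2

117/2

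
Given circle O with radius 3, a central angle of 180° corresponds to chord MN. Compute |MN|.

Chord length = 2r sin(θ/2)
= 2 × 3 × sin(180°/2)
= 2 × 3 × sin(90°)
= 6

6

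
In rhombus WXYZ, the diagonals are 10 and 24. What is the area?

Area = (10 * 24) / 2 = 240 / 2 = 120

120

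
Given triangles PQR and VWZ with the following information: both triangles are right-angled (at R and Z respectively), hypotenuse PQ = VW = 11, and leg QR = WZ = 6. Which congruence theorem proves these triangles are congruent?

The given information matches HL: The hypotenuse and one leg of two right triangles are equal (Hypotenuse-Leg).

HL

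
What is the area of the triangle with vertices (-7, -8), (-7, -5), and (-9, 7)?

Shoelace: Area = (1/2)|-7(-5-7) + -7(7--8) + -9(-8--5)| = (1/2)(6) = 3

3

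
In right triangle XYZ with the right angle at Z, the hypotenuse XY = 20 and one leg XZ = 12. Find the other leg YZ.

By the Pythagorean theorem: YZ^2 = XY^2 - XZ^2
YZ^2 = 20^2 - 12^2 = 400 - 144 = 256
YZ = sqrt(256) = 16

16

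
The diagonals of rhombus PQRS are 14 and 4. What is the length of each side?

Half-diagonals are 7 and 2. side = sqrt(7^2 + 2^2) = sqrt(53)

sqrt(53)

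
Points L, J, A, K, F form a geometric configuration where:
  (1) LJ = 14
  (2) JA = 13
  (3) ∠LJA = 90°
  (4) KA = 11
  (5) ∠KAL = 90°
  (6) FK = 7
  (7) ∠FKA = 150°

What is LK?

Step 1: By the law of cosines on triangle LJA: LA² = 14² + 13² − 2·14·13·cos(90°) = 365, so LA ≈ 19.1.
Step 2: By the law of cosines on triangle LAK: LK² = 19.1² + 11² − 2·19.1·11·cos(90°) = 486, so LK = 9·√6.

Therefore, the length of LK = 9·√6.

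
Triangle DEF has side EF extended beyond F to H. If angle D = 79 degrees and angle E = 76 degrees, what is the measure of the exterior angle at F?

Exterior angle = 79 + 76 = 155 degrees (exterior angle theorem).

155 degrees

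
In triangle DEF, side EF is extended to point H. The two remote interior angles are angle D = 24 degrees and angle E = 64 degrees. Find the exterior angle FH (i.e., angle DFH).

Exterior angle = 24 + 64 = 88 degrees (exterior angle theorem).

88 degrees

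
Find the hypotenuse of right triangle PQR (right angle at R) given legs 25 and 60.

PQ = sqrt(25^2 + 60^2) = sqrt(4225) = 65

65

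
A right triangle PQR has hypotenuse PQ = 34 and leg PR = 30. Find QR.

QR = sqrt(34^2 - 30^2) = sqrt(256) = 16

16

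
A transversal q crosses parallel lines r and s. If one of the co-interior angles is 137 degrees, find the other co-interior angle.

Co-interior angles (same-side interior) formed by parallel lines and a transversal are supplementary (sum to 180 degrees).
The given angle is 137 degrees.
The co-interior angle = 180 - 137 = 43 degrees.

43 degrees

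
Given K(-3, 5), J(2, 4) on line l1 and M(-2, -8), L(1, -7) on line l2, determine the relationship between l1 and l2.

Slope of line 1: m1 = (4 - 5)/(2 - -3) = -1/5 = -1/5
Slope of line 2: m2 = (-7 - -8)/(1 - -2) = 1/3 = 1/3
m1 != m2 and m1*m2 = -1/15 != -1. Neither.

Neither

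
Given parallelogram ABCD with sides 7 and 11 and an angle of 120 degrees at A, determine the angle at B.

In a parallelogram, consecutive angles are supplementary (sum to 180°).
angle B = 180 - angle A
angle B = 180 - 120
angle B = 60 degrees

60 degrees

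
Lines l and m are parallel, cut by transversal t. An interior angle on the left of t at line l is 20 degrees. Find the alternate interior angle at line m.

Alternate interior angles are equal: 20 degrees.

20 degrees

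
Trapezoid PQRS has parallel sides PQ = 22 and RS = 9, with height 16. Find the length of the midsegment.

midsegment = (22 + 9) / 2 = 31 / 2 = 31/2

31/2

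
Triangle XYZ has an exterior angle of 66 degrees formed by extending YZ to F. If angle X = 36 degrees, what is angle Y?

angle Y = 66 - 36 = 30 degrees (exterior angle theorem).

30 degrees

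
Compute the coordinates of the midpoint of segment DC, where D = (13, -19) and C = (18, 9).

M = ((x₁ + x₂)/2, (y₁ + y₂)/2)
= ((13 + 18)/2, (-19 + 9)/2)
= (31/2, -10/2) = (31/2, -5)

(31/2, -5)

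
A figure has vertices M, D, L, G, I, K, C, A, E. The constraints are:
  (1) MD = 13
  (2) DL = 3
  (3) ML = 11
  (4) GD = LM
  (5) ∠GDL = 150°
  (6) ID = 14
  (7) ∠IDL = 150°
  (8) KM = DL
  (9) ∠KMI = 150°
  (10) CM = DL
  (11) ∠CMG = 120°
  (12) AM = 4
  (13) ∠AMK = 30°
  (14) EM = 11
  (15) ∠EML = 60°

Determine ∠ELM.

Step 1: By the law of cosines on triangle LME: LE² = 11² + 11² − 2·11·11·cos(60°) = 121, so LE = 11.
Step 2: By the inverse law of cosines on triangle ELM: cos(∠ELM) = (11² + 11² − 11²) / (2·11·11) = 121/242 = 0.5, so ∠ELM = 60°.

Therefore, the measure of angle ∠ELM = 60°.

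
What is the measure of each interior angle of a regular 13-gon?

Each interior angle of a regular n-gon is (n - 2) * 180 / n.
For n = 13: (13 - 2) * 180 / 13 = 1980/13 = 1980/13 degrees.

1980/13 degrees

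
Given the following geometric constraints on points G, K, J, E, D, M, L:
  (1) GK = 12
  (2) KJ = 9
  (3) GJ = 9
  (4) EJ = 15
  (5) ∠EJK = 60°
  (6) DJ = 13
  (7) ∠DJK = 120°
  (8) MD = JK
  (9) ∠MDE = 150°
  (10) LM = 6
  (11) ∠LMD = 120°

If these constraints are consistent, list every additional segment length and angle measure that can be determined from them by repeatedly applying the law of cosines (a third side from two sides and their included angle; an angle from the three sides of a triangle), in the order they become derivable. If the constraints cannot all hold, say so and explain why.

The constraints are consistent. Derivable facts, in order:
After 1 step:
- DL = 3·√19
- KD ≈ 19.16
- KE = 3·√19
- ∠GJK = 83.62°
- ∠GKJ = 48.19°
- ∠JGK = 48.19°
After 2 steps:
- ∠DKJ = 35.99°
- ∠DLM = 36.59°
- ∠EKJ = 83.41°
- ∠JDK = 24.01°
- ∠JEK = 36.59°
- ∠LDM = 23.41°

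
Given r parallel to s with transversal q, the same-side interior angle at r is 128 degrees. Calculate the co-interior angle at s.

Co-interior angles sum to 180: 180 - 128 = 52 degrees.

52 degrees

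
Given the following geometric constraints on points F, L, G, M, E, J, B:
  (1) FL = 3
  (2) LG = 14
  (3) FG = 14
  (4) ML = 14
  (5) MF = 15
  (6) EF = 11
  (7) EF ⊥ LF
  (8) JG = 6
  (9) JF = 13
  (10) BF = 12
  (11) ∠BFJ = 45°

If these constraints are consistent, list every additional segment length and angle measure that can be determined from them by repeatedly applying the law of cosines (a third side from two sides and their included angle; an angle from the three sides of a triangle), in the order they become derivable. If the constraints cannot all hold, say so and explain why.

The constraints are consistent. Derivable facts, in order:
After 1 step:
- JB ≈ 9.61
- LE = √130
- ∠FGJ = 67.98°
- ∠FGL = 12.3°
- ∠FJG = 86.69°
- ∠FLG = 83.85°
- ∠FLM = 103.77°
- ∠FML = 11.2°
- ∠GFJ = 25.33°
- ∠GFL = 83.85°
- ∠LFM = 65.03°
After 2 steps:
- ∠BJF = 61.98°
- ∠ELF = 74.74°
- ∠FBJ = 73.02°
- ∠FEL = 15.26°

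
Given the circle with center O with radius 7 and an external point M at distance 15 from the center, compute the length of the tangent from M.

tangent = √(d² - r²) = √(15² - 7²) = √(225 - 49) = √176 = 4*sqrt(11)

4*sqrt(11)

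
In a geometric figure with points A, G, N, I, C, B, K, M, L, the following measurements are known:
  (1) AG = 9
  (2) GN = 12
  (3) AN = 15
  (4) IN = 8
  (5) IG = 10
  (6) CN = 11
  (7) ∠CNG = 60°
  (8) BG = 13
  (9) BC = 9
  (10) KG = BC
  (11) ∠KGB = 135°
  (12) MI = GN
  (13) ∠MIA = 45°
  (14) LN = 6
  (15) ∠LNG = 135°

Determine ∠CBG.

Step 1: By the law of cosines on triangle CNG: CG² = 11² + 12² − 2·11·12·cos(60°) = 133, so CG = √133.
Step 2: By the inverse law of cosines on triangle CBG: cos(∠CBG) = (9² + 13² − √133²) / (2·9·13) = 117/234 = 0.5, so ∠CBG = 60°.

Therefore, the measure of angle ∠CBG = 60°.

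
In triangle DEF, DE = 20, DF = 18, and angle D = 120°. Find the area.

Area = (1/2)(20)(18) sin(120°) = (1/2)(20)(18)(sqrt(3)/2) = 90*sqrt(3)

90*sqrt(3)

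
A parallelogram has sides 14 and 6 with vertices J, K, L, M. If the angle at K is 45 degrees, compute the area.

Area = 14 * 6 * sin(45°) = 84 * sqrt(2)/2 = 42*sqrt(2)

42*sqrt(2)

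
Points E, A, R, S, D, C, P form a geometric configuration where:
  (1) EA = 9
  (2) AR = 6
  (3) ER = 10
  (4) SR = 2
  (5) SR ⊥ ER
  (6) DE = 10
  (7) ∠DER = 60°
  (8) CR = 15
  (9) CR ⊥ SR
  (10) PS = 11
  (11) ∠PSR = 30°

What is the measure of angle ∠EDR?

Step 1: By the law of cosines on triangle DER: DR² = 10² + 10² − 2·10·10·cos(60°) = 100, so DR = 10.
Step 2: By the inverse law of cosines on triangle EDR: cos(∠EDR) = (10² + 10² − 10²) / (2·10·10) = 100/200 = 0.5, so ∠EDR = 60°.

Therefore, the measure of angle ∠EDR = 60°.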